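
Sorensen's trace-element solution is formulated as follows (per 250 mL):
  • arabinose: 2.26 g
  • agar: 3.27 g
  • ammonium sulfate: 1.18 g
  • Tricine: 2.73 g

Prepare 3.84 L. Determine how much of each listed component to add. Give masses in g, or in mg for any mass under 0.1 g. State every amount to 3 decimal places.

arabinose 34.714 g; agar 50.227 g; ammonium sulfate 18.125 g; Tricine 41.933 g

Ratio of target to recipe volume: 3840 / 250 = 15.36.
arabinose: 2.26 g × (3840 mL / 250 mL) = 34.714 g
agar: 3.27 g × (3840 mL / 250 mL) = 50.227 g
ammonium sulfate: 1.18 g × (3840 mL / 250 mL) = 18.125 g
Tricine: 2.73 g × (3840 mL / 250 mL) = 41.933 g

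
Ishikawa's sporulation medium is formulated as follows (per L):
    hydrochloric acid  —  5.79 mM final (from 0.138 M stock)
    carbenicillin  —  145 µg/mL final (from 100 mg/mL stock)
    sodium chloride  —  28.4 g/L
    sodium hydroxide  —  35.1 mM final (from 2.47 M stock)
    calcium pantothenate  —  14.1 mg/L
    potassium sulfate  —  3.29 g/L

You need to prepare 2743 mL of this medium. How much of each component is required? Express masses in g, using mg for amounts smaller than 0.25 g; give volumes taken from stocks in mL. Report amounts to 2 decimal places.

Working volume: 2743 mL = 2.743 L.
hydrochloric acid: V = C2·V2/C1 = 5.79 mM × 2743 mL ÷ 138 mM = 115.09 mL
carbenicillin: C1V1 = C2V2 → 145 µg/mL × 2743 mL ÷ 100000 µg/mL = 3.98 mL
sodium chloride: 28.4 g/L × 2.743 L = 77.90 g
sodium hydroxide: dilute stock: 35.1 mM × 2743 mL ÷ 2470 mM = 38.98 mL
calcium pantothenate: 14.1 mg/L × 2.743 L = 38.68 mg
potassium sulfate: 3.29 g/L × 2.743 L = 9.02 g

hydrochloric acid 115.09 mL; carbenicillin 3.98 mL; sodium chloride 77.90 g; sodium hydroxide 38.98 mL; calcium pantothenate 38.68 mg; potassium sulfate 9.02 g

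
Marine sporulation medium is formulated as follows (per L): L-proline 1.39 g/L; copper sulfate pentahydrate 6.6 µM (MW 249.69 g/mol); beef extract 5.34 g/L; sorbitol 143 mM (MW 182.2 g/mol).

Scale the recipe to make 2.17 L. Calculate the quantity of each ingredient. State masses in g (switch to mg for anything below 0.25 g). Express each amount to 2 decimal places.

Working volume: 2.17 L.
L-proline: 1.39 g/L × 2.17 L = 3.02 g
copper sulfate pentahydrate: 6.6 µmol/L × 249.69 g/mol × 2.17 L ÷ 1000 = 3.58 mg
beef extract: 5.34 g/L × 2.17 L = 11.59 g
sorbitol: 143 mmol/L × 182.2 g/mol × 2.17 L ÷ 1000 = 56.54 g

L-proline 3.02 g; copper sulfate pentahydrate 3.58 mg; beef extract 11.59 g; sorbitol 56.54 g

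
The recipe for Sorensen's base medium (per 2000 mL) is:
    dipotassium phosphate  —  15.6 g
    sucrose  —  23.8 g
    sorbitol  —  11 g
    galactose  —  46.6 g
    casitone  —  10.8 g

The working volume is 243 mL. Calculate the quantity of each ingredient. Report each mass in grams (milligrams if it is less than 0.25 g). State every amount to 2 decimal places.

dipotassium phosphate 1.90 g; sucrose 2.89 g; sorbitol 1.34 g; galactose 5.66 g; casitone 1.31 g

Ratio of target to recipe volume: 243 / 2000 = 0.1215.
dipotassium phosphate: 15.6 g × (243 mL / 2000 mL) = 1.90 g
sucrose: 23.8 g × (243 mL / 2000 mL) = 2.89 g
sorbitol: 11 g × (243 mL / 2000 mL) = 1.34 g
galactose: 46.6 g × (243 mL / 2000 mL) = 5.66 g
casitone: 10.8 g × (243 mL / 2000 mL) = 1.31 g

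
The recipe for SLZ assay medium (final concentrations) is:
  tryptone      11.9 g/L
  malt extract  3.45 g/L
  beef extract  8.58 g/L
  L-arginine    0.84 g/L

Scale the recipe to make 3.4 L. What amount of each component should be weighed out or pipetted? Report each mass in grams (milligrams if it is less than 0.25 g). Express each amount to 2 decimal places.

tryptone 40.46 g; malt extract 11.73 g; beef extract 29.17 g; L-arginine 2.86 g

Scale factor relative to 1 L: 3.4.
tryptone: 11.9 g/L × 3.4 L = 40.46 g
malt extract: 3.45 g/L × 3.4 L = 11.73 g
beef extract: 8.58 g/L × 3.4 L = 29.17 g
L-arginine: 0.84 g/L × 3.4 L = 2.86 g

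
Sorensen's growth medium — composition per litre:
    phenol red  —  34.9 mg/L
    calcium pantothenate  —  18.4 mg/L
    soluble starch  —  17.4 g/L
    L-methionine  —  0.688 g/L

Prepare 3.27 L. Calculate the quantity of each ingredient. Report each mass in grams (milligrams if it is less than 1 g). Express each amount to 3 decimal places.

Working volume: 3.27 L.
phenol red: 34.9 mg/L × 3.27 L = 114.123 mg
calcium pantothenate: 18.4 mg/L × 3.27 L = 60.168 mg
soluble starch: 17.4 g/L × 3.27 L = 56.898 g
L-methionine: 0.688 g/L × 3.27 L = 2.250 g

phenol red 114.123 mg; calcium pantothenate 60.168 mg; soluble starch 56.898 g; L-methionine 2.250 g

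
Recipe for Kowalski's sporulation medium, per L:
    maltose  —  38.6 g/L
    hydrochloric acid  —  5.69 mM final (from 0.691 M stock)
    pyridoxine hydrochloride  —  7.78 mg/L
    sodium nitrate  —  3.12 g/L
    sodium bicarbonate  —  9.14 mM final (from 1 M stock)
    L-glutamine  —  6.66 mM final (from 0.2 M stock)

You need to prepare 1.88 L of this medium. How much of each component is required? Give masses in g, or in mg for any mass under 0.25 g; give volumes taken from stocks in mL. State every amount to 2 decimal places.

maltose 72.57 g; hydrochloric acid 15.48 mL; pyridoxine hydrochloride 14.63 mg; sodium nitrate 5.87 g; sodium bicarbonate 17.18 mL; L-glutamine 62.60 mL

Scale factor relative to 1 L: 1.88.
maltose: 38.6 g/L × 1.88 L = 72.57 g
hydrochloric acid: V = C2·V2/C1 = 5.69 mM × 1880 mL ÷ 691 mM = 15.48 mL
pyridoxine hydrochloride: 7.78 mg/L × 1.88 L = 14.63 mg
sodium nitrate: 3.12 g/L × 1.88 L = 5.87 g
sodium bicarbonate: V = C2·V2/C1 = 9.14 mM × 1880 mL ÷ 1000 mM = 17.18 mL
L-glutamine: C1V1 = C2V2 → 6.66 mM × 1880 mL ÷ 200 mM = 62.60 mL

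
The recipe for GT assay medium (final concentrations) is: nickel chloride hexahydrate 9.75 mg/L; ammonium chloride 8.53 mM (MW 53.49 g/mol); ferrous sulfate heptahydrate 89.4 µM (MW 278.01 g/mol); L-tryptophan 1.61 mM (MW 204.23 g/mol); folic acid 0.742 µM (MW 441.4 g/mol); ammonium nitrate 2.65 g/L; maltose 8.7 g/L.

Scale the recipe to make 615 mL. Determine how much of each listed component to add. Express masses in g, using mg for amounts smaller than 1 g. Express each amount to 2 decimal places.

nickel chloride hexahydrate 6.00 mg; ammonium chloride 280.61 mg; ferrous sulfate heptahydrate 15.29 mg; L-tryptophan 202.22 mg; folic acid 0.20 mg; ammonium nitrate 1.63 g; maltose 5.35 g

Scale factor relative to 1 L: 0.615.
nickel chloride hexahydrate: 9.75 mg/L × 0.615 L = 6.00 mg
ammonium chloride: 8.53 mmol/L × 53.49 mg/mmol × 0.615 L = 280.61 mg
ferrous sulfate heptahydrate: 89.4 µmol/L × 278.01 g/mol × 0.615 L ÷ 1000 = 15.29 mg
L-tryptophan: 1.61 mmol/L × 204.23 mg/mmol × 0.615 L = 202.22 mg
folic acid: 0.742 µmol/L × 441.4 g/mol × 0.615 L ÷ 1000 = 0.20 mg
ammonium nitrate: 2.65 g/L × 0.615 L = 1.63 g
maltose: 8.7 g/L × 0.615 L = 5.35 g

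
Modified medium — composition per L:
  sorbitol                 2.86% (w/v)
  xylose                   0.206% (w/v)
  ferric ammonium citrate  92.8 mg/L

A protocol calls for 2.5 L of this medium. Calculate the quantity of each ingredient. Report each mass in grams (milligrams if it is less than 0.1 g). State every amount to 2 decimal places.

Scale factor relative to 1 L: 2.5.
sorbitol: 2.86% w/v = 28.6 g/L → 28.6 × 2.5 L = 71.50 g
xylose: 0.206 g per 100 mL × 2500 mL ÷ 100 = 5.15 g
ferric ammonium citrate: 92.8 mg/L × 2.5 L = 232 mg = 0.23 g

sorbitol 71.50 g; xylose 5.15 g; ferric ammonium citrate 0.23 g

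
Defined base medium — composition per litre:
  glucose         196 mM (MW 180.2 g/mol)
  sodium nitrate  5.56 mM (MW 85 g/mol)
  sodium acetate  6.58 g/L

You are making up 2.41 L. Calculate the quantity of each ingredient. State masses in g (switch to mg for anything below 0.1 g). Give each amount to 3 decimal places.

glucose 85.119 g; sodium nitrate 1.139 g; sodium acetate 15.858 g

Working volume: 2.41 L.
glucose: 196 mmol/L × 180.2 g/mol × 2.41 L ÷ 1000 = 85.119 g
sodium nitrate: 5.56 mmol/L × 85 g/mol × 2.41 L ÷ 1000 = 1.139 g
sodium acetate: 6.58 g/L × 2.41 L = 15.858 g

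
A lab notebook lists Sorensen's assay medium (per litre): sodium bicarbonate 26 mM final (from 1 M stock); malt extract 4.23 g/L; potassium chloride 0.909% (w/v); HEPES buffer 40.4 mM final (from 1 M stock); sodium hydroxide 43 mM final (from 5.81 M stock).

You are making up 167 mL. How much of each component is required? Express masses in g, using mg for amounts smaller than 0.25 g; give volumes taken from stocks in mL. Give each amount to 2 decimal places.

sodium bicarbonate 4.34 mL; malt extract 0.71 g; potassium chloride 1.52 g; HEPES buffer 6.75 mL; sodium hydroxide 1.24 mL

Working volume: 167 mL = 0.167 L.
sodium bicarbonate: V = C2·V2/C1 = 26 mM × 167 mL ÷ 1000 mM = 4.34 mL
malt extract: 4.23 g/L × 0.167 L = 0.71 g
potassium chloride: 0.909% w/v = 9.09 g/L → 9.09 × 0.167 L = 1.52 g
HEPES buffer: dilute stock: 40.4 mM × 167 mL ÷ 1000 mM = 6.75 mL
sodium hydroxide: C1V1 = C2V2 → 43 mM × 167 mL ÷ 5810 mM = 1.24 mL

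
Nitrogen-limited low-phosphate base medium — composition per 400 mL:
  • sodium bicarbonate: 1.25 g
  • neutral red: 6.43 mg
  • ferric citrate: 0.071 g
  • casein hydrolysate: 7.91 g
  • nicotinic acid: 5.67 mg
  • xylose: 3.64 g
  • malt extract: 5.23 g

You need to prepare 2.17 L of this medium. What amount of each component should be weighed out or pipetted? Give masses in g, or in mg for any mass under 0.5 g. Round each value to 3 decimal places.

sodium bicarbonate 6.781 g; neutral red 34.883 mg; ferric citrate 385.175 mg; casein hydrolysate 42.912 g; nicotinic acid 30.760 mg; xylose 19.747 g; malt extract 28.373 g

Scale factor = 2170 mL / 400 mL = 5.425.
sodium bicarbonate: 1.25 g × (2170 mL / 400 mL) = 6.781 g
neutral red: 6.43 mg × (2170 mL / 400 mL) = 34.883 mg
ferric citrate: 0.071 g × (2170 mL / 400 mL) = 0.385175 g = 385.175 mg
casein hydrolysate: 7.91 g × (2170 mL / 400 mL) = 42.912 g
nicotinic acid: 5.67 mg × (2170 mL / 400 mL) = 30.760 mg
xylose: 3.64 g × (2170 mL / 400 mL) = 19.747 g
malt extract: 5.23 g × (2170 mL / 400 mL) = 28.373 g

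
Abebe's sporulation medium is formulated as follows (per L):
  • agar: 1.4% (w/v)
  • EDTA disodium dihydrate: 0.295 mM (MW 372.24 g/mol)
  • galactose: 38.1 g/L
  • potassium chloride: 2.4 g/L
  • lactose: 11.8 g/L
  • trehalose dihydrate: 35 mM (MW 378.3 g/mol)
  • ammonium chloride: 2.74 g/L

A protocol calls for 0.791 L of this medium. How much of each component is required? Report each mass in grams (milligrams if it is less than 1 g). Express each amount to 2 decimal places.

agar 11.07 g; EDTA disodium dihydrate 86.86 mg; galactose 30.14 g; potassium chloride 1.90 g; lactose 9.33 g; trehalose dihydrate 10.47 g; ammonium chloride 2.17 g

Scale factor relative to 1 L: 0.791.
agar: 1.4% w/v = 14 g/L → 14 × 0.791 L = 11.07 g
EDTA disodium dihydrate: 0.295 mmol/L × 372.24 mg/mmol × 0.791 L = 86.86 mg
galactose: 38.1 g/L × 0.791 L = 30.14 g
potassium chloride: 2.4 g/L × 0.791 L = 1.90 g
lactose: 11.8 g/L × 0.791 L = 9.33 g
trehalose dihydrate: 35 mmol/L × 378.3 g/mol × 0.791 L ÷ 1000 = 10.47 g
ammonium chloride: 2.74 g/L × 0.791 L = 2.17 g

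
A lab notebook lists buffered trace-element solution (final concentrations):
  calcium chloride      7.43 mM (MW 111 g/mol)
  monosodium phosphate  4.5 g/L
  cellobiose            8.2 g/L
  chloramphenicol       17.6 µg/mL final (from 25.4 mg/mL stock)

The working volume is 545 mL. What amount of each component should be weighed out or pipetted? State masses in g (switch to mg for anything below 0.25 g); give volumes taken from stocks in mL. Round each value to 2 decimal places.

Working volume: 545 mL = 0.545 L.
calcium chloride: 7.43 mmol/L × 111 g/mol × 0.545 L ÷ 1000 = 0.45 g
monosodium phosphate: 4.5 g/L × 0.545 L = 2.45 g
cellobiose: 8.2 g/L × 0.545 L = 4.47 g
chloramphenicol: V = C2·V2/C1 = 17.6 µg/mL × 545 mL ÷ 25400 µg/mL = 0.38 mL

calcium chloride 0.45 g; monosodium phosphate 2.45 g; cellobiose 4.47 g; chloramphenicol 0.38 mL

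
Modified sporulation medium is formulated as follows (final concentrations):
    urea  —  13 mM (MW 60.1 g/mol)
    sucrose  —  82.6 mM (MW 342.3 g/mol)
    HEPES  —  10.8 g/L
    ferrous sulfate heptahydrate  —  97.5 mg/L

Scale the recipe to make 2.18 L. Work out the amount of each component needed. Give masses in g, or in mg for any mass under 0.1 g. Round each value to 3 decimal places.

urea 1.703 g; sucrose 61.637 g; HEPES 23.544 g; ferrous sulfate heptahydrate 0.213 g

Working volume: 2.18 L.
urea: 13 mmol/L × 60.1 g/mol × 2.18 L ÷ 1000 = 1.703 g
sucrose: 82.6 mmol/L × 342.3 g/mol × 2.18 L ÷ 1000 = 61.637 g
HEPES: 10.8 g/L × 2.18 L = 23.544 g
ferrous sulfate heptahydrate: 97.5 mg/L × 2.18 L = 212.55 mg = 0.213 g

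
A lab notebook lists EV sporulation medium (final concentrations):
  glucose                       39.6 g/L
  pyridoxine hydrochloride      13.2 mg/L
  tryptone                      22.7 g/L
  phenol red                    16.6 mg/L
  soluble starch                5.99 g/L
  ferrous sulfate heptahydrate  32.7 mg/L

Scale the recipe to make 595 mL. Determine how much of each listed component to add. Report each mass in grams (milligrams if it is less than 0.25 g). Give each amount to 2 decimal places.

Working volume: 595 mL = 0.595 L.
glucose: 39.6 g/L × 0.595 L = 23.56 g
pyridoxine hydrochloride: 13.2 mg/L × 0.595 L = 7.85 mg
tryptone: 22.7 g/L × 0.595 L = 13.51 g
phenol red: 16.6 mg/L × 0.595 L = 9.88 mg
soluble starch: 5.99 g/L × 0.595 L = 3.56 g
ferrous sulfate heptahydrate: 32.7 mg/L × 0.595 L = 19.46 mg

glucose 23.56 g; pyridoxine hydrochloride 7.85 mg; tryptone 13.51 g; phenol red 9.88 mg; soluble starch 3.56 g; ferrous sulfate heptahydrate 19.46 mg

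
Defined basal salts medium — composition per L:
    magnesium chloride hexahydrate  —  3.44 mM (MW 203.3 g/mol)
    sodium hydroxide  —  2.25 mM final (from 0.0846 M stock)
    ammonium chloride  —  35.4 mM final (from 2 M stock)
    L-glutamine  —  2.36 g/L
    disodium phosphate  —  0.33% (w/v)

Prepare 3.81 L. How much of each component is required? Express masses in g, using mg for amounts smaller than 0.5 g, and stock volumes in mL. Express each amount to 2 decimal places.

Working volume: 3.81 L.
magnesium chloride hexahydrate: 3.44 mmol/L × 203.3 g/mol × 3.81 L ÷ 1000 = 2.66 g
sodium hydroxide: C1V1 = C2V2 → 2.25 mM × 3810 mL ÷ 84.6 mM = 101.33 mL
ammonium chloride: C1V1 = C2V2 → 35.4 mM × 3810 mL ÷ 2000 mM = 67.44 mL
L-glutamine: 2.36 g/L × 3.81 L = 8.99 g
disodium phosphate: 0.33 g per 100 mL × 3810 mL ÷ 100 = 12.57 g

magnesium chloride hexahydrate 2.66 g; sodium hydroxide 101.33 mL; ammonium chloride 67.44 mL; L-glutamine 8.99 g; disodium phosphate 12.57 g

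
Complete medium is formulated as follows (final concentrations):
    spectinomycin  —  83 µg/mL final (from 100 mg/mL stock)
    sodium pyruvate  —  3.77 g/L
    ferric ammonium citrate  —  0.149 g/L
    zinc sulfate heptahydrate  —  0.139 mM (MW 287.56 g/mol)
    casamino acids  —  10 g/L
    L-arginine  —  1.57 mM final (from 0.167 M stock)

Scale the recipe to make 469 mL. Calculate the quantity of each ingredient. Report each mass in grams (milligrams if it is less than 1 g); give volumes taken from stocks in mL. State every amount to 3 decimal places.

Working volume: 469 mL = 0.469 L.
spectinomycin: dilute stock: 83 µg/mL × 469 mL ÷ 100000 µg/mL = 0.389 mL
sodium pyruvate: 3.77 g/L × 0.469 L = 1.768 g
ferric ammonium citrate: 0.149 g/L × 0.469 L = 0.069881 g = 69.881 mg
zinc sulfate heptahydrate: 0.139 mmol/L × 287.56 mg/mmol × 0.469 L = 18.746 mg
casamino acids: 10 g/L × 0.469 L = 4.690 g
L-arginine: C1V1 = C2V2 → 1.57 mM × 469 mL ÷ 167 mM = 4.409 mL

spectinomycin 0.389 mL; sodium pyruvate 1.768 g; ferric ammonium citrate 69.881 mg; zinc sulfate heptahydrate 18.746 mg; casamino acids 4.690 g; L-arginine 4.409 mL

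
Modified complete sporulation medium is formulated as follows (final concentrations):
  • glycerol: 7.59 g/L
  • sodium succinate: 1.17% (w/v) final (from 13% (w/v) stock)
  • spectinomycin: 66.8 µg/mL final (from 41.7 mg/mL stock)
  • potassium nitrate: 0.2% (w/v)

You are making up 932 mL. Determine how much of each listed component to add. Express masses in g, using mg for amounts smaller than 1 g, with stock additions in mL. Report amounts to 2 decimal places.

glycerol 7.07 g; sodium succinate 83.88 mL; spectinomycin 1.49 mL; potassium nitrate 1.86 g

Target volume = 932 mL = 0.932 L.
glycerol: 7.59 g/L × 0.932 L = 7.07 g
sodium succinate: dilute stock: 1.17% ÷ 13% × 932 mL = 83.88 mL
spectinomycin: C1V1 = C2V2 → 66.8 µg/mL × 932 mL ÷ 41700 µg/mL = 1.49 mL
potassium nitrate: 0.2 g per 100 mL × 932 mL ÷ 100 = 1.86 g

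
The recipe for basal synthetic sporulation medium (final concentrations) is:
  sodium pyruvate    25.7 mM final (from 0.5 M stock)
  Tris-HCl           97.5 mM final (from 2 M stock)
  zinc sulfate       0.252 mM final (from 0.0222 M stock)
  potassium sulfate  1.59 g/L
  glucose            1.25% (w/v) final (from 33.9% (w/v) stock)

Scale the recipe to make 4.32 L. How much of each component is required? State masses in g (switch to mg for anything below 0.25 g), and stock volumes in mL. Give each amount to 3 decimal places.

sodium pyruvate 222.048 mL; Tris-HCl 210.600 mL; zinc sulfate 49.038 mL; potassium sulfate 6.869 g; glucose 159.292 mL

Working volume: 4.32 L.
sodium pyruvate: C1V1 = C2V2 → 25.7 mM × 4320 mL ÷ 500 mM = 222.048 mL
Tris-HCl: dilute stock: 97.5 mM × 4320 mL ÷ 2000 mM = 210.600 mL
zinc sulfate: C1V1 = C2V2 → 0.252 mM × 4320 mL ÷ 22.2 mM = 49.038 mL
potassium sulfate: 1.59 g/L × 4.32 L = 6.869 g
glucose: C1V1 = C2V2 → 1.25% ÷ 33.9% × 4320 mL = 159.292 mL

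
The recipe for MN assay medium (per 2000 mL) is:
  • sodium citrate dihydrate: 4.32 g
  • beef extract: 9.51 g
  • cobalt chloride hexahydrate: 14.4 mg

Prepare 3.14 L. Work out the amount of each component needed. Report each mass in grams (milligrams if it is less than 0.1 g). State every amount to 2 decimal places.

sodium citrate dihydrate 6.78 g; beef extract 14.93 g; cobalt chloride hexahydrate 22.61 mg

Scale factor = 3140 mL / 2000 mL = 1.57.
sodium citrate dihydrate: 4.32 g × (3140 mL / 2000 mL) = 6.78 g
beef extract: 9.51 g × (3140 mL / 2000 mL) = 14.93 g
cobalt chloride hexahydrate: 14.4 mg × (3140 mL / 2000 mL) = 22.61 mg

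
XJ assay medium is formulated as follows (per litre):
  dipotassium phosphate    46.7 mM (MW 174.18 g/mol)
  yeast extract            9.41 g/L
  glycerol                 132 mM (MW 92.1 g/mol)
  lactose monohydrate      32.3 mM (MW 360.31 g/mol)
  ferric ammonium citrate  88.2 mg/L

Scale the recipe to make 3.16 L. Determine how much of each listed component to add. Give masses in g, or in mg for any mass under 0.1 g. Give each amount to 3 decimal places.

Working volume: 3.16 L.
dipotassium phosphate: 46.7 mmol/L × 174.18 g/mol × 3.16 L ÷ 1000 = 25.704 g
yeast extract: 9.41 g/L × 3.16 L = 29.736 g
glycerol: 132 mmol/L × 92.1 g/mol × 3.16 L ÷ 1000 = 38.417 g
lactose monohydrate: 32.3 mmol/L × 360.31 g/mol × 3.16 L ÷ 1000 = 36.776 g
ferric ammonium citrate: 88.2 mg/L × 3.16 L = 278.712 mg = 0.279 g

dipotassium phosphate 25.704 g; yeast extract 29.736 g; glycerol 38.417 g; lactose monohydrate 36.776 g; ferric ammonium citrate 0.279 g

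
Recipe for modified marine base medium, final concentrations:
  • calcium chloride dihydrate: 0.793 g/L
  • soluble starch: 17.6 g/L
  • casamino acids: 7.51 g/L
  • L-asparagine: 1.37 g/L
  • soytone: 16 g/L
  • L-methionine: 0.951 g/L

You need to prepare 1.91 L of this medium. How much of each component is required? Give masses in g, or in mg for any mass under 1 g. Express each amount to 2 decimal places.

calcium chloride dihydrate 1.51 g; soluble starch 33.62 g; casamino acids 14.34 g; L-asparagine 2.62 g; soytone 30.56 g; L-methionine 1.82 g

Scale factor relative to 1 L: 1.91.
calcium chloride dihydrate: 0.793 g/L × 1.91 L = 1.51 g
soluble starch: 17.6 g/L × 1.91 L = 33.62 g
casamino acids: 7.51 g/L × 1.91 L = 14.34 g
L-asparagine: 1.37 g/L × 1.91 L = 2.62 g
soytone: 16 g/L × 1.91 L = 30.56 g
L-methionine: 0.951 g/L × 1.91 L = 1.82 g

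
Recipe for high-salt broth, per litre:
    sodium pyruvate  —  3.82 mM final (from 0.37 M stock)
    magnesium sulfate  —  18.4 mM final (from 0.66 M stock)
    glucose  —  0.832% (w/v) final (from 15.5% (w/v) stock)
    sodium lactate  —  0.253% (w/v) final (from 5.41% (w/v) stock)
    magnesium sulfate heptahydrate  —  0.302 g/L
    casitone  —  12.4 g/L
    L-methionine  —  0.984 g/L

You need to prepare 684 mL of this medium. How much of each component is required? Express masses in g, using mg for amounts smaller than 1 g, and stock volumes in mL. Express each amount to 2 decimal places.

sodium pyruvate 7.06 mL; magnesium sulfate 19.07 mL; glucose 36.72 mL; sodium lactate 31.99 mL; magnesium sulfate heptahydrate 206.57 mg; casitone 8.48 g; L-methionine 673.06 mg

Working volume: 684 mL = 0.684 L.
sodium pyruvate: C1V1 = C2V2 → 3.82 mM × 684 mL ÷ 370 mM = 7.06 mL
magnesium sulfate: dilute stock: 18.4 mM × 684 mL ÷ 660 mM = 19.07 mL
glucose: dilute stock: 0.832% ÷ 15.5% × 684 mL = 36.72 mL
sodium lactate: V = C2·V2/C1 = 0.253% ÷ 5.41% × 684 mL = 31.99 mL
magnesium sulfate heptahydrate: 0.302 g/L × 0.684 L = 0.206568 g = 206.57 mg
casitone: 12.4 g/L × 0.684 L = 8.48 g
L-methionine: 0.984 g/L × 0.684 L = 0.673056 g = 673.06 mg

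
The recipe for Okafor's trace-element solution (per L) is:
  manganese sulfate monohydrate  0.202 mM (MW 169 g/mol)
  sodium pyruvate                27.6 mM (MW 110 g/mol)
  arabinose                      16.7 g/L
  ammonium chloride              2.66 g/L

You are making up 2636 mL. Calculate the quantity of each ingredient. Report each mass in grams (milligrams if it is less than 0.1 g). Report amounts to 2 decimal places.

Target volume = 2636 mL = 2.636 L.
manganese sulfate monohydrate: 0.202 mmol/L × 169 mg/mmol × 2.636 L = 89.99 mg
sodium pyruvate: 27.6 mmol/L × 110 g/mol × 2.636 L ÷ 1000 = 8.00 g
arabinose: 16.7 g/L × 2.636 L = 44.02 g
ammonium chloride: 2.66 g/L × 2.636 L = 7.01 g

manganese sulfate monohydrate 89.99 mg; sodium pyruvate 8.00 g; arabinose 44.02 g; ammonium chloride 7.01 g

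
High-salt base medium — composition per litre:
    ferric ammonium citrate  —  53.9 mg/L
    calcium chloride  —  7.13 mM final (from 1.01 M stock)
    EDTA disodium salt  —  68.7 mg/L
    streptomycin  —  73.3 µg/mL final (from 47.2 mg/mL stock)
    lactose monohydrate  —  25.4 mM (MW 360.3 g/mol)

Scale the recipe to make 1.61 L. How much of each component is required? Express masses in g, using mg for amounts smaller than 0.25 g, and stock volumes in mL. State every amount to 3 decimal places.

ferric ammonium citrate 86.779 mg; calcium chloride 11.366 mL; EDTA disodium salt 110.607 mg; streptomycin 2.500 mL; lactose monohydrate 14.734 g

Working volume: 1.61 L.
ferric ammonium citrate: 53.9 mg/L × 1.61 L = 86.779 mg
calcium chloride: C1V1 = C2V2 → 7.13 mM × 1610 mL ÷ 1010 mM = 11.366 mL
EDTA disodium salt: 68.7 mg/L × 1.61 L = 110.607 mg
streptomycin: C1V1 = C2V2 → 73.3 µg/mL × 1610 mL ÷ 47200 µg/mL = 2.500 mL
lactose monohydrate: 25.4 mmol/L × 360.3 g/mol × 1.61 L ÷ 1000 = 14.734 g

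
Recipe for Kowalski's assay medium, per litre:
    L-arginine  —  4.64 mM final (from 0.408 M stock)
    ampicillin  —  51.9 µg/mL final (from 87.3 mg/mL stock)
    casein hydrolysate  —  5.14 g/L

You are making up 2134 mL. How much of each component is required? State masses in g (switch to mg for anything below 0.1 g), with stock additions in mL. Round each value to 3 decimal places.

L-arginine 24.269 mL; ampicillin 1.269 mL; casein hydrolysate 10.969 g

Working volume: 2134 mL = 2.134 L.
L-arginine: dilute stock: 4.64 mM × 2134 mL ÷ 408 mM = 24.269 mL
ampicillin: C1V1 = C2V2 → 51.9 µg/mL × 2134 mL ÷ 87300 µg/mL = 1.269 mL
casein hydrolysate: 5.14 g/L × 2.134 L = 10.969 g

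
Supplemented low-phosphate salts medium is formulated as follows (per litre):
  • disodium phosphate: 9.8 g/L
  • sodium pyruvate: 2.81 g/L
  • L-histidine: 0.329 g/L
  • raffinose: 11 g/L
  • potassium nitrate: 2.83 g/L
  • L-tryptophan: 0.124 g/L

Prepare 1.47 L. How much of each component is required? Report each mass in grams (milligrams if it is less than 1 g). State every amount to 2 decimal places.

disodium phosphate 14.41 g; sodium pyruvate 4.13 g; L-histidine 483.63 mg; raffinose 16.17 g; potassium nitrate 4.16 g; L-tryptophan 182.28 mg

Scale factor relative to 1 L: 1.47.
disodium phosphate: 9.8 g/L × 1.47 L = 14.41 g
sodium pyruvate: 2.81 g/L × 1.47 L = 4.13 g
L-histidine: 0.329 g/L × 1.47 L = 0.48363 g = 483.63 mg
raffinose: 11 g/L × 1.47 L = 16.17 g
potassium nitrate: 2.83 g/L × 1.47 L = 4.16 g
L-tryptophan: 0.124 g/L × 1.47 L = 0.18228 g = 182.28 mg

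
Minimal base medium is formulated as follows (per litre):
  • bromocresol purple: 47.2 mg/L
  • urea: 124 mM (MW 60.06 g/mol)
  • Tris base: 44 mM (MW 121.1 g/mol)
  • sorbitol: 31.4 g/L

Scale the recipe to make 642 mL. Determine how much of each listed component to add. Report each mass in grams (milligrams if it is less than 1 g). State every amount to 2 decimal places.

bromocresol purple 30.30 mg; urea 4.78 g; Tris base 3.42 g; sorbitol 20.16 g

Target volume = 642 mL = 0.642 L.
bromocresol purple: 47.2 mg/L × 0.642 L = 30.30 mg
urea: 124 mmol/L × 60.06 g/mol × 0.642 L ÷ 1000 = 4.78 g
Tris base: 44 mmol/L × 121.1 g/mol × 0.642 L ÷ 1000 = 3.42 g
sorbitol: 31.4 g/L × 0.642 L = 20.16 g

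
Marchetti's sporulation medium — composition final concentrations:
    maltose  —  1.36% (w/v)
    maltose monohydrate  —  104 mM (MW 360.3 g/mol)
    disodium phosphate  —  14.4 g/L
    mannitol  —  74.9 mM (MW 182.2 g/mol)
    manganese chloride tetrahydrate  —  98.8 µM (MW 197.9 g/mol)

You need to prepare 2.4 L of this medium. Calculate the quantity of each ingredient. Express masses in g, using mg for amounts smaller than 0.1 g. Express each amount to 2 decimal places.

maltose 32.64 g; maltose monohydrate 89.93 g; disodium phosphate 34.56 g; mannitol 32.75 g; manganese chloride tetrahydrate 46.93 mg

Scale factor relative to 1 L: 2.4.
maltose: 1.36 g per 100 mL × 2400 mL ÷ 100 = 32.64 g
maltose monohydrate: 104 mmol/L × 360.3 g/mol × 2.4 L ÷ 1000 = 89.93 g
disodium phosphate: 14.4 g/L × 2.4 L = 34.56 g
mannitol: 74.9 mmol/L × 182.2 g/mol × 2.4 L ÷ 1000 = 32.75 g
manganese chloride tetrahydrate: 98.8 µmol/L × 197.9 g/mol × 2.4 L ÷ 1000 = 46.93 mg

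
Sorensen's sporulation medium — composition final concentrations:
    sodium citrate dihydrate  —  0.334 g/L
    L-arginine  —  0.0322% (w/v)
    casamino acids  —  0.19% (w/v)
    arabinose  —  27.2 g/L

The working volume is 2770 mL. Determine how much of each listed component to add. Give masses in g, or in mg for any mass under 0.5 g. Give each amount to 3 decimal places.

Scale factor relative to 1 L: 2.77.
sodium citrate dihydrate: 0.334 g/L × 2.77 L = 0.925 g
L-arginine: 0.0322 g per 100 mL × 2770 mL ÷ 100 = 0.892 g
casamino acids: 0.19% w/v = 1.9 g/L → 1.9 × 2.77 L = 5.263 g
arabinose: 27.2 g/L × 2.77 L = 75.344 g

sodium citrate dihydrate 0.925 g; L-arginine 0.892 g; casamino acids 5.263 g; arabinose 75.344 g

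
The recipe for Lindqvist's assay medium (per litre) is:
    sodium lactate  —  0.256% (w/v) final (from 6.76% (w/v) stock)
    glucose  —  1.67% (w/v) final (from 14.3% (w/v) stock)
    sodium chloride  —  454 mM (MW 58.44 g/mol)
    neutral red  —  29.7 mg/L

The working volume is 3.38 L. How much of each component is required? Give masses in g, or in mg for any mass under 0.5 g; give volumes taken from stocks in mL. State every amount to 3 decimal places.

Scale factor relative to 1 L: 3.38.
sodium lactate: V = C2·V2/C1 = 0.256% ÷ 6.76% × 3380 mL = 128.000 mL
glucose: V = C2·V2/C1 = 1.67% ÷ 14.3% × 3380 mL = 394.727 mL
sodium chloride: 454 mmol/L × 58.44 g/mol × 3.38 L ÷ 1000 = 89.677 g
neutral red: 29.7 mg/L × 3.38 L = 100.386 mg

sodium lactate 128.000 mL; glucose 394.727 mL; sodium chloride 89.677 g; neutral red 100.386 mg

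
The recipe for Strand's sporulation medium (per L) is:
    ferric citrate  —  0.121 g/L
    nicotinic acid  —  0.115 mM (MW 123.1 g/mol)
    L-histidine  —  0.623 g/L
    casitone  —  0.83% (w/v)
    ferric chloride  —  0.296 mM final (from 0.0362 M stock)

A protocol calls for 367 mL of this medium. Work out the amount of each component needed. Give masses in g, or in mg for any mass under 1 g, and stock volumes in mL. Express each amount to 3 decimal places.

ferric citrate 44.407 mg; nicotinic acid 5.195 mg; L-histidine 228.641 mg; casitone 3.046 g; ferric chloride 3.001 mL

Working volume: 367 mL = 0.367 L.
ferric citrate: 0.121 g/L × 0.367 L = 0.044407 g = 44.407 mg
nicotinic acid: 0.115 mmol/L × 123.1 mg/mmol × 0.367 L = 5.195 mg
L-histidine: 0.623 g/L × 0.367 L = 0.228641 g = 228.641 mg
casitone: 0.83 g per 100 mL × 367 mL ÷ 100 = 3.046 g
ferric chloride: dilute stock: 0.296 mM × 367 mL ÷ 36.2 mM = 3.001 mL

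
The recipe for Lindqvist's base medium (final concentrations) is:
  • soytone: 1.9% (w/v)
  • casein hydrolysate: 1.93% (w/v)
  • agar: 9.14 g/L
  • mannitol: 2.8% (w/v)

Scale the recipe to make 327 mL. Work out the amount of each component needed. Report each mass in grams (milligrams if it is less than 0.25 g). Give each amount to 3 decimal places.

Working volume: 327 mL = 0.327 L.
soytone: 1.9 g per 100 mL × 327 mL ÷ 100 = 6.213 g
casein hydrolysate: 1.93% w/v = 19.3 g/L → 19.3 × 0.327 L = 6.311 g
agar: 9.14 g/L × 0.327 L = 2.989 g
mannitol: 2.8 g per 100 mL × 327 mL ÷ 100 = 9.156 g

soytone 6.213 g; casein hydrolysate 6.311 g; agar 2.989 g; mannitol 9.156 g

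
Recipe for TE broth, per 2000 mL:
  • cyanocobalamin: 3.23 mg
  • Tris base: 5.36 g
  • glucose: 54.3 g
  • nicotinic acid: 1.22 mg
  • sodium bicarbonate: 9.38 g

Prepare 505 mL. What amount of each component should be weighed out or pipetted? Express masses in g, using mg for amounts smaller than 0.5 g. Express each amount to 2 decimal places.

Scale factor = 505 mL / 2000 mL = 0.2525.
cyanocobalamin: 3.23 mg × (505 mL / 2000 mL) = 0.82 mg
Tris base: 5.36 g × (505 mL / 2000 mL) = 1.35 g
glucose: 54.3 g × (505 mL / 2000 mL) = 13.71 g
nicotinic acid: 1.22 mg × (505 mL / 2000 mL) = 0.31 mg
sodium bicarbonate: 9.38 g × (505 mL / 2000 mL) = 2.37 g

cyanocobalamin 0.82 mg; Tris base 1.35 g; glucose 13.71 g; nicotinic acid 0.31 mg; sodium bicarbonate 2.37 g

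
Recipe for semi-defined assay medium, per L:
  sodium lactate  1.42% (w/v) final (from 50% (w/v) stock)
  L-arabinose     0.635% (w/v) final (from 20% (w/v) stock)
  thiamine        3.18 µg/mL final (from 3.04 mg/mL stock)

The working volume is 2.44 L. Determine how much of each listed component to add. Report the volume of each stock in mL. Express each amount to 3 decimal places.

Working volume: 2.44 L.
sodium lactate: V = C2·V2/C1 = 1.42% ÷ 50% × 2440 mL = 69.296 mL
L-arabinose: V = C2·V2/C1 = 0.635% ÷ 20% × 2440 mL = 77.470 mL
thiamine: V = C2·V2/C1 = 3.18 µg/mL × 2440 mL ÷ 3040 µg/mL = 2.552 mL

sodium lactate 69.296 mL; L-arabinose 77.470 mL; thiamine 2.552 mL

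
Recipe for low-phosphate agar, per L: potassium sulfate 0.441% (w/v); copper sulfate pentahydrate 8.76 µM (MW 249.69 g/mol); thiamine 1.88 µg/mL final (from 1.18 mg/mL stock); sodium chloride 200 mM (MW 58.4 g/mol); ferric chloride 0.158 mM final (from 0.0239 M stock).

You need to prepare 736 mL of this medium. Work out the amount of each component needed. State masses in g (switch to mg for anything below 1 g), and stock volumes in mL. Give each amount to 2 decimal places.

potassium sulfate 3.25 g; copper sulfate pentahydrate 1.61 mg; thiamine 1.17 mL; sodium chloride 8.60 g; ferric chloride 4.87 mL

Scale factor relative to 1 L: 0.736.
potassium sulfate: 0.441% w/v = 4.41 g/L → 4.41 × 0.736 L = 3.25 g
copper sulfate pentahydrate: 8.76 µmol/L × 249.69 g/mol × 0.736 L ÷ 1000 = 1.61 mg
thiamine: V = C2·V2/C1 = 1.88 µg/mL × 736 mL ÷ 1180 µg/mL = 1.17 mL
sodium chloride: 200 mmol/L × 58.4 g/mol × 0.736 L ÷ 1000 = 8.60 g
ferric chloride: V = C2·V2/C1 = 0.158 mM × 736 mL ÷ 23.9 mM = 4.87 mL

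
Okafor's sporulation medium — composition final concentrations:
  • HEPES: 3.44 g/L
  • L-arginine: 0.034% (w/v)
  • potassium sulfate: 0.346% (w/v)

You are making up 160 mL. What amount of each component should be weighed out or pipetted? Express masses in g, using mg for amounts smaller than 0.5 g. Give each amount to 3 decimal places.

HEPES 0.550 g; L-arginine 54.400 mg; potassium sulfate 0.554 g

Scale factor relative to 1 L: 0.16.
HEPES: 3.44 g/L × 0.16 L = 0.550 g
L-arginine: 0.034 g per 100 mL × 160 mL ÷ 100 = 0.0544 g = 54.400 mg
potassium sulfate: 0.346% w/v = 3.46 g/L → 3.46 × 0.16 L = 0.554 g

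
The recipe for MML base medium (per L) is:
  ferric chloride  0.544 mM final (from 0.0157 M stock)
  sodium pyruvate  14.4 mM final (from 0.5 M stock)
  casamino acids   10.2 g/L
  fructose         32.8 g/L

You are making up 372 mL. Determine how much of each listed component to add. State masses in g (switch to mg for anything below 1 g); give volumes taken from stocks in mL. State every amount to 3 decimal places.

Target volume = 372 mL = 0.372 L.
ferric chloride: C1V1 = C2V2 → 0.544 mM × 372 mL ÷ 15.7 mM = 12.890 mL
sodium pyruvate: dilute stock: 14.4 mM × 372 mL ÷ 500 mM = 10.714 mL
casamino acids: 10.2 g/L × 0.372 L = 3.794 g
fructose: 32.8 g/L × 0.372 L = 12.202 g

ferric chloride 12.890 mL; sodium pyruvate 10.714 mL; casamino acids 3.794 g; fructose 12.202 g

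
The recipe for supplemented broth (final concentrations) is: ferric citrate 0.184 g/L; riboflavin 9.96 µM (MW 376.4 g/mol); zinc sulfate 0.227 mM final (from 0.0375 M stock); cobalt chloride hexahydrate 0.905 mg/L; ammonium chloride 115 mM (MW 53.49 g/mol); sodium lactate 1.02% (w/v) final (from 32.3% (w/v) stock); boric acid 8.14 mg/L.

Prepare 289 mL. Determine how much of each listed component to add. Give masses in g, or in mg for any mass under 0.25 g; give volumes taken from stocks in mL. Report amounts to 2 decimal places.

ferric citrate 53.18 mg; riboflavin 1.08 mg; zinc sulfate 1.75 mL; cobalt chloride hexahydrate 0.26 mg; ammonium chloride 1.78 g; sodium lactate 9.13 mL; boric acid 2.35 mg

Working volume: 289 mL = 0.289 L.
ferric citrate: 0.184 g/L × 0.289 L = 0.053176 g = 53.18 mg
riboflavin: 9.96 µmol/L × 376.4 g/mol × 0.289 L ÷ 1000 = 1.08 mg
zinc sulfate: dilute stock: 0.227 mM × 289 mL ÷ 37.5 mM = 1.75 mL
cobalt chloride hexahydrate: 0.905 mg/L × 0.289 L = 0.26 mg
ammonium chloride: 115 mmol/L × 53.49 g/mol × 0.289 L ÷ 1000 = 1.78 g
sodium lactate: V = C2·V2/C1 = 1.02% ÷ 32.3% × 289 mL = 9.13 mL
boric acid: 8.14 mg/L × 0.289 L = 2.35 mg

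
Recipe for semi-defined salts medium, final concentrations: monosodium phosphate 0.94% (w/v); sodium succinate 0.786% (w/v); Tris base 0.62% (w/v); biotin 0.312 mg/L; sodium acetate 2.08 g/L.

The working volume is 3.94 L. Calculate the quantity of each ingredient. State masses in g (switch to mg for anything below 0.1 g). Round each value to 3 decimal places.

monosodium phosphate 37.036 g; sodium succinate 30.968 g; Tris base 24.428 g; biotin 1.229 mg; sodium acetate 8.195 g

Scale factor relative to 1 L: 3.94.
monosodium phosphate: 0.94 g per 100 mL × 3940 mL ÷ 100 = 37.036 g
sodium succinate: 0.786% w/v = 7.86 g/L → 7.86 × 3.94 L = 30.968 g
Tris base: 0.62% w/v = 6.2 g/L → 6.2 × 3.94 L = 24.428 g
biotin: 0.312 mg/L × 3.94 L = 1.229 mg
sodium acetate: 2.08 g/L × 3.94 L = 8.195 g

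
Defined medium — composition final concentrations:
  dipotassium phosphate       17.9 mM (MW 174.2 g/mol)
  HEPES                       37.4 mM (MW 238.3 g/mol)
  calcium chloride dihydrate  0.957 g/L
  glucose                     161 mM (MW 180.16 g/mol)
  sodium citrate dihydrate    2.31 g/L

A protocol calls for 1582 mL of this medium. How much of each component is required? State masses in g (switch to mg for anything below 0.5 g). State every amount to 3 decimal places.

dipotassium phosphate 4.933 g; HEPES 14.099 g; calcium chloride dihydrate 1.514 g; glucose 45.887 g; sodium citrate dihydrate 3.654 g

Working volume: 1582 mL = 1.582 L.
dipotassium phosphate: 17.9 mmol/L × 174.2 g/mol × 1.582 L ÷ 1000 = 4.933 g
HEPES: 37.4 mmol/L × 238.3 g/mol × 1.582 L ÷ 1000 = 14.099 g
calcium chloride dihydrate: 0.957 g/L × 1.582 L = 1.514 g
glucose: 161 mmol/L × 180.16 g/mol × 1.582 L ÷ 1000 = 45.887 g
sodium citrate dihydrate: 2.31 g/L × 1.582 L = 3.654 g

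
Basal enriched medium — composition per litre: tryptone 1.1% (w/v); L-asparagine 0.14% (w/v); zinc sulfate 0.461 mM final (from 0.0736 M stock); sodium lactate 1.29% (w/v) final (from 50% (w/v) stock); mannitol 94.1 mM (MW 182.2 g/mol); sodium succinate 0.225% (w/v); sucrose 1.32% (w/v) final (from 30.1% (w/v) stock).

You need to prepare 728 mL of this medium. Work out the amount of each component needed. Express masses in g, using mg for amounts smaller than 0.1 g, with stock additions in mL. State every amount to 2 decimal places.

Scale factor relative to 1 L: 0.728.
tryptone: 1.1 g per 100 mL × 728 mL ÷ 100 = 8.01 g
L-asparagine: 0.14 g per 100 mL × 728 mL ÷ 100 = 1.02 g
zinc sulfate: V = C2·V2/C1 = 0.461 mM × 728 mL ÷ 73.6 mM = 4.56 mL
sodium lactate: dilute stock: 1.29% ÷ 50% × 728 mL = 18.78 mL
mannitol: 94.1 mmol/L × 182.2 g/mol × 0.728 L ÷ 1000 = 12.48 g
sodium succinate: 0.225 g per 100 mL × 728 mL ÷ 100 = 1.64 g
sucrose: V = C2·V2/C1 = 1.32% ÷ 30.1% × 728 mL = 31.93 mL

tryptone 8.01 g; L-asparagine 1.02 g; zinc sulfate 4.56 mL; sodium lactate 18.78 mL; mannitol 12.48 g; sodium succinate 1.64 g; sucrose 31.93 mL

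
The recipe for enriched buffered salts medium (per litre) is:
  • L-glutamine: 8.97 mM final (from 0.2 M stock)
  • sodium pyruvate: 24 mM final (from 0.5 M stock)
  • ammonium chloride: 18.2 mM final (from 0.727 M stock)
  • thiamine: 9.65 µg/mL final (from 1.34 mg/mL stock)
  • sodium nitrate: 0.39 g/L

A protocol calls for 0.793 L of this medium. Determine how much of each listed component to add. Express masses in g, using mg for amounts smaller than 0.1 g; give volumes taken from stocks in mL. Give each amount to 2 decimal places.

Working volume: 0.793 L.
L-glutamine: dilute stock: 8.97 mM × 793 mL ÷ 200 mM = 35.57 mL
sodium pyruvate: C1V1 = C2V2 → 24 mM × 793 mL ÷ 500 mM = 38.06 mL
ammonium chloride: dilute stock: 18.2 mM × 793 mL ÷ 727 mM = 19.85 mL
thiamine: C1V1 = C2V2 → 9.65 µg/mL × 793 mL ÷ 1340 µg/mL = 5.71 mL
sodium nitrate: 0.39 g/L × 0.793 L = 0.31 g

L-glutamine 35.57 mL; sodium pyruvate 38.06 mL; ammonium chloride 19.85 mL; thiamine 5.71 mL; sodium nitrate 0.31 g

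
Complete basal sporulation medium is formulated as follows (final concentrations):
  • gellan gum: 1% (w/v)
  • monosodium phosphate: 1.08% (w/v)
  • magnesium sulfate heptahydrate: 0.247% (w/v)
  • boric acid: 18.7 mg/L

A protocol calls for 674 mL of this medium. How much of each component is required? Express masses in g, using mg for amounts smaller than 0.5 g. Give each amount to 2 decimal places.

gellan gum 6.74 g; monosodium phosphate 7.28 g; magnesium sulfate heptahydrate 1.66 g; boric acid 12.60 mg

Scale factor relative to 1 L: 0.674.
gellan gum: 1 g per 100 mL × 674 mL ÷ 100 = 6.74 g
monosodium phosphate: 1.08% w/v = 10.8 g/L → 10.8 × 0.674 L = 7.28 g
magnesium sulfate heptahydrate: 0.247% w/v = 2.47 g/L → 2.47 × 0.674 L = 1.66 g
boric acid: 18.7 mg/L × 0.674 L = 12.60 mg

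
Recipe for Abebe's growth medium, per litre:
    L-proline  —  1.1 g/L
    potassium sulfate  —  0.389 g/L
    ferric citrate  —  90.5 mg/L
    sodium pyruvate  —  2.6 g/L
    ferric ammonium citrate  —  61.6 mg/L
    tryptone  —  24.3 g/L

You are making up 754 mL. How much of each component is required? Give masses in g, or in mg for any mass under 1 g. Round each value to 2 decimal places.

Scale factor relative to 1 L: 0.754.
L-proline: 1.1 g/L × 0.754 L = 0.8294 g = 829.40 mg
potassium sulfate: 0.389 g/L × 0.754 L = 0.293306 g = 293.31 mg
ferric citrate: 90.5 mg/L × 0.754 L = 68.24 mg
sodium pyruvate: 2.6 g/L × 0.754 L = 1.96 g
ferric ammonium citrate: 61.6 mg/L × 0.754 L = 46.45 mg
tryptone: 24.3 g/L × 0.754 L = 18.32 g

L-proline 829.40 mg; potassium sulfate 293.31 mg; ferric citrate 68.24 mg; sodium pyruvate 1.96 g; ferric ammonium citrate 46.45 mg; tryptone 18.32 g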